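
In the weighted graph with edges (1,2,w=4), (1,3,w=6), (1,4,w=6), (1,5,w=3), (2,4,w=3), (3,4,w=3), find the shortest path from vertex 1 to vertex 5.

Step 1: Build adjacency list with weights:
  1: 2(w=4), 3(w=6), 4(w=6), 5(w=3)
  2: 1(w=4), 4(w=3)
  3: 1(w=6), 4(w=3)
  4: 1(w=6), 2(w=3), 3(w=3)
  5: 1(w=3)

Step 2: Apply Dijkstra's algorithm from vertex 1:
  Visit vertex 1 (distance=0)
    Update dist[2] = 4
    Update dist[3] = 6
    Update dist[4] = 6
    Update dist[5] = 3
  Visit vertex 5 (distance=3)

Step 3: Shortest path: 1 -> 5
Total weight: 3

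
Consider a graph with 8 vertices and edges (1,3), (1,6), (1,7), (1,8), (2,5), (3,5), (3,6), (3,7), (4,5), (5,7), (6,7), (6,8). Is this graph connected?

Step 1: Build adjacency list from edges:
  1: 3, 6, 7, 8
  2: 5
  3: 1, 5, 6, 7
  4: 5
  5: 2, 3, 4, 7
  6: 1, 3, 7, 8
  7: 1, 3, 5, 6
  8: 1, 6

Step 2: Run BFS/DFS from vertex 1:
  Visited: {1, 3, 6, 7, 8, 5, 2, 4}
  Reached 8 of 8 vertices

Step 3: All 8 vertices reached from vertex 1, so the graph is connected.
Answer: Yes, the graph is connected.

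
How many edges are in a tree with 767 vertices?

A tree on n vertices always has exactly n - 1 edges.
For n = 767: edges = 767 - 1 = 766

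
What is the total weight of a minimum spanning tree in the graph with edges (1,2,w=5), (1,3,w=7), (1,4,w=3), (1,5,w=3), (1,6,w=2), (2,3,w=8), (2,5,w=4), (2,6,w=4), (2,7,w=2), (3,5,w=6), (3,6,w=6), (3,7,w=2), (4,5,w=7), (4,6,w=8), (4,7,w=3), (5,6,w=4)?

Apply Kruskal's algorithm (sort edges by weight, add if no cycle):

Sorted edges by weight:
  (1,6) w=2
  (2,7) w=2
  (3,7) w=2
  (1,4) w=3
  (1,5) w=3
  (4,7) w=3
  (2,5) w=4
  (2,6) w=4
  (5,6) w=4
  (1,2) w=5
  (3,5) w=6
  (3,6) w=6
  (1,3) w=7
  (4,5) w=7
  (2,3) w=8
  (4,6) w=8

Add edge (1,6) w=2 -- no cycle. Running total: 2
Add edge (2,7) w=2 -- no cycle. Running total: 4
Add edge (3,7) w=2 -- no cycle. Running total: 6
Add edge (1,4) w=3 -- no cycle. Running total: 9
Add edge (1,5) w=3 -- no cycle. Running total: 12
Add edge (4,7) w=3 -- no cycle. Running total: 15

MST edges: (1,6,w=2), (2,7,w=2), (3,7,w=2), (1,4,w=3), (1,5,w=3), (4,7,w=3)
Total MST weight: 2 + 2 + 2 + 3 + 3 + 3 = 15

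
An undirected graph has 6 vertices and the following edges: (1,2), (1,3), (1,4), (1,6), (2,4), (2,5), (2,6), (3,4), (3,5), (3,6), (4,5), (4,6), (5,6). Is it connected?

Step 1: Build adjacency list from edges:
  1: 2, 3, 4, 6
  2: 1, 4, 5, 6
  3: 1, 4, 5, 6
  4: 1, 2, 3, 5, 6
  5: 2, 3, 4, 6
  6: 1, 2, 3, 4, 5

Step 2: Run BFS/DFS from vertex 1:
  Visited: {1, 2, 3, 4, 6, 5}
  Reached 6 of 6 vertices

Step 3: All 6 vertices reached from vertex 1, so the graph is connected.
Answer: Yes, the graph is connected.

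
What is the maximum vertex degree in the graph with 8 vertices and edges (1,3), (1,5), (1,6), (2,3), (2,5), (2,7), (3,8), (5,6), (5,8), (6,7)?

Step 1: Count edges incident to each vertex:
  deg(1) = 3 (neighbors: 3, 5, 6)
  deg(2) = 3 (neighbors: 3, 5, 7)
  deg(3) = 3 (neighbors: 1, 2, 8)
  deg(4) = 0 (neighbors: none)
  deg(5) = 4 (neighbors: 1, 2, 6, 8)
  deg(6) = 3 (neighbors: 1, 5, 7)
  deg(7) = 2 (neighbors: 2, 6)
  deg(8) = 2 (neighbors: 3, 5)

Step 2: Find maximum:
  max(3, 3, 3, 0, 4, 3, 2, 2) = 4 (vertex 5)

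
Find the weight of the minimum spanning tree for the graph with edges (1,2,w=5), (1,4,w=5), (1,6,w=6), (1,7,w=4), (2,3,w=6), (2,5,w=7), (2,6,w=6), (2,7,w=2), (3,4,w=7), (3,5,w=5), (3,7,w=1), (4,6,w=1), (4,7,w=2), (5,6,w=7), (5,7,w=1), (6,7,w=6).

Apply Kruskal's algorithm (sort edges by weight, add if no cycle):

Sorted edges by weight:
  (3,7) w=1
  (4,6) w=1
  (5,7) w=1
  (2,7) w=2
  (4,7) w=2
  (1,7) w=4
  (1,2) w=5
  (1,4) w=5
  (3,5) w=5
  (1,6) w=6
  (2,6) w=6
  (2,3) w=6
  (6,7) w=6
  (2,5) w=7
  (3,4) w=7
  (5,6) w=7

Add edge (3,7) w=1 -- no cycle. Running total: 1
Add edge (4,6) w=1 -- no cycle. Running total: 2
Add edge (5,7) w=1 -- no cycle. Running total: 3
Add edge (2,7) w=2 -- no cycle. Running total: 5
Add edge (4,7) w=2 -- no cycle. Running total: 7
Add edge (1,7) w=4 -- no cycle. Running total: 11

MST edges: (3,7,w=1), (4,6,w=1), (5,7,w=1), (2,7,w=2), (4,7,w=2), (1,7,w=4)
Total MST weight: 1 + 1 + 1 + 2 + 2 + 4 = 11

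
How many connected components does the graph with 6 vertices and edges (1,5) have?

Step 1: Build adjacency list from edges:
  1: 5
  2: (none)
  3: (none)
  4: (none)
  5: 1
  6: (none)

Step 2: Run BFS/DFS from vertex 1:
  Visited: {1, 5}
  Reached 2 of 6 vertices

Step 3: Only 2 of 6 vertices reached. Graph is disconnected.
Connected components: {1, 5}, {2}, {3}, {4}, {6}
Number of connected components: 5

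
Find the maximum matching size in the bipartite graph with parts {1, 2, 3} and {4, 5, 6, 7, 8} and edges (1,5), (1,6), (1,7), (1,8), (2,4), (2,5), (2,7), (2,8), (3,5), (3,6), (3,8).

Step 1: List the neighbors of each left vertex:
  1: 5, 6, 7, 8
  2: 4, 5, 7, 8
  3: 5, 6, 8

Step 2: Greedily match left vertices, then look for augmenting paths:
  Match 1 -- 5
  Match 2 -- 4
  Match 3 -- 6
  No augmenting path remains.

Step 3: Verify this is maximum:
  Matching size 3 = min(|L|, |R|) = min(3, 5), which is an upper bound, so this matching is maximum.

Maximum matching: {(1,5), (2,4), (3,6)}
Size: 3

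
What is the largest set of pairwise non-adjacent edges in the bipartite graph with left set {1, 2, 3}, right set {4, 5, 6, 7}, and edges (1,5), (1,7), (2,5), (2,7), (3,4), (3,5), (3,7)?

Step 1: List the neighbors of each left vertex:
  1: 5, 7
  2: 5, 7
  3: 4, 5, 7

Step 2: Greedily match left vertices, then look for augmenting paths:
  Match 1 -- 5
  Match 2 -- 7
  Match 3 -- 4
  No augmenting path remains.

Step 3: Verify this is maximum:
  Matching size 3 = min(|L|, |R|) = min(3, 4), which is an upper bound, so this matching is maximum.

Maximum matching: {(1,5), (2,7), (3,4)}
Size: 3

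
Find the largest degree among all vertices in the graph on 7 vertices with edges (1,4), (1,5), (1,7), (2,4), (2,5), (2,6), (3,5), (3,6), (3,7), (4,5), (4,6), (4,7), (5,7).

Step 1: Count edges incident to each vertex:
  deg(1) = 3 (neighbors: 4, 5, 7)
  deg(2) = 3 (neighbors: 4, 5, 6)
  deg(3) = 3 (neighbors: 5, 6, 7)
  deg(4) = 5 (neighbors: 1, 2, 5, 6, 7)
  deg(5) = 5 (neighbors: 1, 2, 3, 4, 7)
  deg(6) = 3 (neighbors: 2, 3, 4)
  deg(7) = 4 (neighbors: 1, 3, 4, 5)

Step 2: Find maximum:
  max(3, 3, 3, 5, 5, 3, 4) = 5 (vertex 4)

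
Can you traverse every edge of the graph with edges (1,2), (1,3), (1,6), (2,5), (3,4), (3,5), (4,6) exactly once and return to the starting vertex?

Step 1: Find the degree of each vertex:
  deg(1) = 3
  deg(2) = 2
  deg(3) = 3
  deg(4) = 2
  deg(5) = 2
  deg(6) = 2

Step 2: Count vertices with odd degree:
  Odd-degree vertices: 1, 3 (2 total)

Step 3: Apply Euler's theorem:
  - Eulerian circuit exists iff graph is connected and all vertices have even degree
  - Eulerian path exists iff graph is connected and has 0 or 2 odd-degree vertices

Graph is connected with exactly 2 odd-degree vertices (1, 3).
Eulerian path exists (starting and ending at the odd-degree vertices), but no Eulerian circuit.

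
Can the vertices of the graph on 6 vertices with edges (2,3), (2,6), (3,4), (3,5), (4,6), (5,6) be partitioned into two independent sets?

Step 1: Attempt 2-coloring using BFS:
  Start at vertex 1, assign color 0
  Start new component at vertex 2, assign color 0
  Color vertex 3 with color 1 (neighbor of 2)
  Color vertex 6 with color 1 (neighbor of 2)
  Color vertex 4 with color 0 (neighbor of 3)
  Color vertex 5 with color 0 (neighbor of 3)

Step 2: 2-coloring succeeded. No conflicts found.
  Set A (color 0): {1, 2, 4, 5}
  Set B (color 1): {3, 6}

The graph is bipartite with partition {1, 2, 4, 5}, {3, 6}.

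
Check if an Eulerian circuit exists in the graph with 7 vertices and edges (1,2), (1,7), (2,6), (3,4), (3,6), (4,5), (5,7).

Step 1: Find the degree of each vertex:
  deg(1) = 2
  deg(2) = 2
  deg(3) = 2
  deg(4) = 2
  deg(5) = 2
  deg(6) = 2
  deg(7) = 2

Step 2: Count vertices with odd degree:
  All vertices have even degree (0 odd-degree vertices)

Step 3: Apply Euler's theorem:
  - Eulerian circuit exists iff graph is connected and all vertices have even degree
  - Eulerian path exists iff graph is connected and has 0 or 2 odd-degree vertices

Graph is connected with 0 odd-degree vertices.
Both Eulerian circuit and Eulerian path exist.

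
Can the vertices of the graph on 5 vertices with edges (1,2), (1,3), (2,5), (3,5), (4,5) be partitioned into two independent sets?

Step 1: Attempt 2-coloring using BFS:
  Start at vertex 1, assign color 0
  Color vertex 2 with color 1 (neighbor of 1)
  Color vertex 3 with color 1 (neighbor of 1)
  Color vertex 5 with color 0 (neighbor of 2)
  Color vertex 4 with color 1 (neighbor of 5)

Step 2: 2-coloring succeeded. No conflicts found.
  Set A (color 0): {1, 5}
  Set B (color 1): {2, 3, 4}

The graph is bipartite with partition {1, 5}, {2, 3, 4}.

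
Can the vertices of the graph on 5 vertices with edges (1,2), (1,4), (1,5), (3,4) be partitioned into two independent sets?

Step 1: Attempt 2-coloring using BFS:
  Start at vertex 1, assign color 0
  Color vertex 2 with color 1 (neighbor of 1)
  Color vertex 4 with color 1 (neighbor of 1)
  Color vertex 5 with color 1 (neighbor of 1)
  Color vertex 3 with color 0 (neighbor of 4)

Step 2: 2-coloring succeeded. No conflicts found.
  Set A (color 0): {1, 3}
  Set B (color 1): {2, 4, 5}

The graph is bipartite with partition {1, 3}, {2, 4, 5}.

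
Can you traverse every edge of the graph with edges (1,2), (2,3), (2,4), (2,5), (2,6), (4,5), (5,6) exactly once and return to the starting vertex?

Step 1: Find the degree of each vertex:
  deg(1) = 1
  deg(2) = 5
  deg(3) = 1
  deg(4) = 2
  deg(5) = 3
  deg(6) = 2

Step 2: Count vertices with odd degree:
  Odd-degree vertices: 1, 2, 3, 5 (4 total)

Step 3: Apply Euler's theorem:
  - Eulerian circuit exists iff graph is connected and all vertices have even degree
  - Eulerian path exists iff graph is connected and has 0 or 2 odd-degree vertices

Graph has 4 odd-degree vertices (need 0 or 2).
Neither Eulerian path nor Eulerian circuit exists.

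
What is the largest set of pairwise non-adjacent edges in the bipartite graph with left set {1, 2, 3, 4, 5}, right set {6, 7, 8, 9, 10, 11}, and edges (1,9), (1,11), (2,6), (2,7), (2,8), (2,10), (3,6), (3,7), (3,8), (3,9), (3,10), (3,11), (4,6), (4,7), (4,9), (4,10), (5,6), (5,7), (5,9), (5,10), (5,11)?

Step 1: List the neighbors of each left vertex:
  1: 9, 11
  2: 6, 7, 8, 10
  3: 6, 7, 8, 9, 10, 11
  4: 6, 7, 9, 10
  5: 6, 7, 9, 10, 11

Step 2: Greedily match left vertices, then look for augmenting paths:
  Match 1 -- 9
  Match 2 -- 6
  Match 3 -- 7
  Match 4 -- 10
  Match 5 -- 11
  No augmenting path remains.

Step 3: Verify this is maximum:
  Matching size 5 = min(|L|, |R|) = min(5, 6), which is an upper bound, so this matching is maximum.

Maximum matching: {(1,9), (2,6), (3,7), (4,10), (5,11)}
Size: 5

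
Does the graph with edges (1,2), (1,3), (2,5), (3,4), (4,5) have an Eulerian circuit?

Step 1: Find the degree of each vertex:
  deg(1) = 2
  deg(2) = 2
  deg(3) = 2
  deg(4) = 2
  deg(5) = 2

Step 2: Count vertices with odd degree:
  All vertices have even degree (0 odd-degree vertices)

Step 3: Apply Euler's theorem:
  - Eulerian circuit exists iff graph is connected and all vertices have even degree
  - Eulerian path exists iff graph is connected and has 0 or 2 odd-degree vertices

Graph is connected with 0 odd-degree vertices.
Both Eulerian circuit and Eulerian path exist.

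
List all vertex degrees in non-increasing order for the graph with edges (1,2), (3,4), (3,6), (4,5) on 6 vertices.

Step 1: Count edges incident to each vertex:
  deg(1) = 1 (neighbors: 2)
  deg(2) = 1 (neighbors: 1)
  deg(3) = 2 (neighbors: 4, 6)
  deg(4) = 2 (neighbors: 3, 5)
  deg(5) = 1 (neighbors: 4)
  deg(6) = 1 (neighbors: 3)

Step 2: Sort degrees in non-increasing order:
  Degrees: [1, 1, 2, 2, 1, 1] -> sorted: [2, 2, 1, 1, 1, 1]

Degree sequence: [2, 2, 1, 1, 1, 1]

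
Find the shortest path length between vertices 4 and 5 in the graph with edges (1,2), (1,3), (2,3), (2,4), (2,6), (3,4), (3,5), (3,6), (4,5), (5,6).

Step 1: Build adjacency list:
  1: 2, 3
  2: 1, 3, 4, 6
  3: 1, 2, 4, 5, 6
  4: 2, 3, 5
  5: 3, 4, 6
  6: 2, 3, 5

Step 2: BFS from vertex 4 to find shortest path to 5:
  vertex 2 reached at distance 1
  vertex 3 reached at distance 1
  vertex 5 reached at distance 1

Step 3: Shortest path: 4 -> 5
Path length: 1 edge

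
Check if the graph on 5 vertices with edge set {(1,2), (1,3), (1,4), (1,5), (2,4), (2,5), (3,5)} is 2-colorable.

Step 1: Attempt 2-coloring using BFS:
  Start at vertex 1, assign color 0
  Color vertex 2 with color 1 (neighbor of 1)
  Color vertex 3 with color 1 (neighbor of 1)
  Color vertex 4 with color 1 (neighbor of 1)
  Color vertex 5 with color 1 (neighbor of 1)

Step 2: Conflict found! Vertices 2 and 4 are adjacent but have the same color.
This means the graph contains an odd cycle.

The graph is NOT bipartite.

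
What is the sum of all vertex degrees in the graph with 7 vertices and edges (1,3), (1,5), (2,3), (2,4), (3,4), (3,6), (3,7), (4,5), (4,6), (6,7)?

Step 1: Count edges incident to each vertex:
  deg(1) = 2 (neighbors: 3, 5)
  deg(2) = 2 (neighbors: 3, 4)
  deg(3) = 5 (neighbors: 1, 2, 4, 6, 7)
  deg(4) = 4 (neighbors: 2, 3, 5, 6)
  deg(5) = 2 (neighbors: 1, 4)
  deg(6) = 3 (neighbors: 3, 4, 7)
  deg(7) = 2 (neighbors: 3, 6)

Step 2: Sum all degrees:
  2 + 2 + 5 + 4 + 2 + 3 + 2 = 20

Verification: sum of degrees = 2 * |E| = 2 * 10 = 20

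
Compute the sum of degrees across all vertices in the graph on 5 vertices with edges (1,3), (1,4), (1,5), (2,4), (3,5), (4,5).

Step 1: Count edges incident to each vertex:
  deg(1) = 3 (neighbors: 3, 4, 5)
  deg(2) = 1 (neighbors: 4)
  deg(3) = 2 (neighbors: 1, 5)
  deg(4) = 3 (neighbors: 1, 2, 5)
  deg(5) = 3 (neighbors: 1, 3, 4)

Step 2: Sum all degrees:
  3 + 1 + 2 + 3 + 3 = 12

Verification: sum of degrees = 2 * |E| = 2 * 6 = 12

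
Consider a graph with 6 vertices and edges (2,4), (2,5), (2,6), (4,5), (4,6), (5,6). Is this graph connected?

Step 1: Build adjacency list from edges:
  1: (none)
  2: 4, 5, 6
  3: (none)
  4: 2, 5, 6
  5: 2, 4, 6
  6: 2, 4, 5

Step 2: Run BFS/DFS from vertex 1:
  Visited: {1}
  Reached 1 of 6 vertices

Step 3: Only 1 of 6 vertices reached. Graph is disconnected.
Connected components: {1}, {2, 4, 5, 6}, {3}
Answer: No, the graph is not connected (3 components).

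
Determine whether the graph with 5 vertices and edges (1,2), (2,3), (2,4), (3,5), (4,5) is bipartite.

Step 1: Attempt 2-coloring using BFS:
  Start at vertex 1, assign color 0
  Color vertex 2 with color 1 (neighbor of 1)
  Color vertex 3 with color 0 (neighbor of 2)
  Color vertex 4 with color 0 (neighbor of 2)
  Color vertex 5 with color 1 (neighbor of 3)

Step 2: 2-coloring succeeded. No conflicts found.
  Set A (color 0): {1, 3, 4}
  Set B (color 1): {2, 5}

The graph is bipartite with partition {1, 3, 4}, {2, 5}.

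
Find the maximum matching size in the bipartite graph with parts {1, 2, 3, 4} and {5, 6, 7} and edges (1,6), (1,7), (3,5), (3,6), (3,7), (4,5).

Step 1: List the neighbors of each left vertex:
  1: 6, 7
  2: (none)
  3: 5, 6, 7
  4: 5

Step 2: Greedily match left vertices, then look for augmenting paths:
  Match 1 -- 6
  Match 3 -- 7
  Match 4 -- 5
  No augmenting path remains.

Step 3: Verify this is maximum:
  Matching size 3 = min(|L|, |R|) = min(4, 3), which is an upper bound, so this matching is maximum.

Maximum matching: {(1,6), (3,7), (4,5)}
Size: 3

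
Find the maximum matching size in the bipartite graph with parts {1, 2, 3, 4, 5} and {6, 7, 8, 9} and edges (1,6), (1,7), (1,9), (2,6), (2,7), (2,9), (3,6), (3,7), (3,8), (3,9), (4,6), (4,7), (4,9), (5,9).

Step 1: List the neighbors of each left vertex:
  1: 6, 7, 9
  2: 6, 7, 9
  3: 6, 7, 8, 9
  4: 6, 7, 9
  5: 9

Step 2: Greedily match left vertices, then look for augmenting paths:
  Match 1 -- 6
  Match 2 -- 7
  Match 3 -- 8
  Match 4 -- 9
  No augmenting path remains.

Step 3: Verify this is maximum:
  Matching size 4 = min(|L|, |R|) = min(5, 4), which is an upper bound, so this matching is maximum.

Maximum matching: {(1,6), (2,7), (3,8), (4,9)}
Size: 4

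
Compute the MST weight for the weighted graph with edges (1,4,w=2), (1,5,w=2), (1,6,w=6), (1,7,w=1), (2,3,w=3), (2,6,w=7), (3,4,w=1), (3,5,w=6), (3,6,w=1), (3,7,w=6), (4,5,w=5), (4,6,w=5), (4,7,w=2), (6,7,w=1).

Apply Kruskal's algorithm (sort edges by weight, add if no cycle):

Sorted edges by weight:
  (1,7) w=1
  (3,4) w=1
  (3,6) w=1
  (6,7) w=1
  (1,4) w=2
  (1,5) w=2
  (4,7) w=2
  (2,3) w=3
  (4,5) w=5
  (4,6) w=5
  (1,6) w=6
  (3,7) w=6
  (3,5) w=6
  (2,6) w=7

Add edge (1,7) w=1 -- no cycle. Running total: 1
Add edge (3,4) w=1 -- no cycle. Running total: 2
Add edge (3,6) w=1 -- no cycle. Running total: 3
Add edge (6,7) w=1 -- no cycle. Running total: 4
Skip edge (1,4) w=2 -- would create cycle
Add edge (1,5) w=2 -- no cycle. Running total: 6
Skip edge (4,7) w=2 -- would create cycle
Add edge (2,3) w=3 -- no cycle. Running total: 9

MST edges: (1,7,w=1), (3,4,w=1), (3,6,w=1), (6,7,w=1), (1,5,w=2), (2,3,w=3)
Total MST weight: 1 + 1 + 1 + 1 + 2 + 3 = 9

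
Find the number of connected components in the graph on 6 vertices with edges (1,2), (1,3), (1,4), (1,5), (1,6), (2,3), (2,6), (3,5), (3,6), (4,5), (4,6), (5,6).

Step 1: Build adjacency list from edges:
  1: 2, 3, 4, 5, 6
  2: 1, 3, 6
  3: 1, 2, 5, 6
  4: 1, 5, 6
  5: 1, 3, 4, 6
  6: 1, 2, 3, 4, 5

Step 2: Run BFS/DFS from vertex 1:
  Visited: {1, 2, 3, 4, 5, 6}
  Reached 6 of 6 vertices

Step 3: All 6 vertices reached from vertex 1, so the graph is connected.
Number of connected components: 1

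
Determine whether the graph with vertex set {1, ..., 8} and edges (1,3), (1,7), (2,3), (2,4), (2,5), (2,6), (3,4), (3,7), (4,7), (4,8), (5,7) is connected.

Step 1: Build adjacency list from edges:
  1: 3, 7
  2: 3, 4, 5, 6
  3: 1, 2, 4, 7
  4: 2, 3, 7, 8
  5: 2, 7
  6: 2
  7: 1, 3, 4, 5
  8: 4

Step 2: Run BFS/DFS from vertex 1:
  Visited: {1, 3, 7, 2, 4, 5, 6, 8}
  Reached 8 of 8 vertices

Step 3: All 8 vertices reached from vertex 1, so the graph is connected.
Answer: Yes, the graph is connected.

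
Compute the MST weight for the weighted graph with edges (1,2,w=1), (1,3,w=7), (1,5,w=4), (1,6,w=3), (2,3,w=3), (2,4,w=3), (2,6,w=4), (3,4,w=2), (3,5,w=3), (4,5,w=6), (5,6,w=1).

Apply Kruskal's algorithm (sort edges by weight, add if no cycle):

Sorted edges by weight:
  (1,2) w=1
  (5,6) w=1
  (3,4) w=2
  (1,6) w=3
  (2,3) w=3
  (2,4) w=3
  (3,5) w=3
  (1,5) w=4
  (2,6) w=4
  (4,5) w=6
  (1,3) w=7

Add edge (1,2) w=1 -- no cycle. Running total: 1
Add edge (5,6) w=1 -- no cycle. Running total: 2
Add edge (3,4) w=2 -- no cycle. Running total: 4
Add edge (1,6) w=3 -- no cycle. Running total: 7
Add edge (2,3) w=3 -- no cycle. Running total: 10

MST edges: (1,2,w=1), (5,6,w=1), (3,4,w=2), (1,6,w=3), (2,3,w=3)
Total MST weight: 1 + 1 + 2 + 3 + 3 = 10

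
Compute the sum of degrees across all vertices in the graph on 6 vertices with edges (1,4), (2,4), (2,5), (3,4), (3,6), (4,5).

Step 1: Count edges incident to each vertex:
  deg(1) = 1 (neighbors: 4)
  deg(2) = 2 (neighbors: 4, 5)
  deg(3) = 2 (neighbors: 4, 6)
  deg(4) = 4 (neighbors: 1, 2, 3, 5)
  deg(5) = 2 (neighbors: 2, 4)
  deg(6) = 1 (neighbors: 3)

Step 2: Sum all degrees:
  1 + 2 + 2 + 4 + 2 + 1 = 12

Verification: sum of degrees = 2 * |E| = 2 * 6 = 12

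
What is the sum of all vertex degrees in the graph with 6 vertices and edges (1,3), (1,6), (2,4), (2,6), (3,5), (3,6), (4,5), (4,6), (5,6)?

Step 1: Count edges incident to each vertex:
  deg(1) = 2 (neighbors: 3, 6)
  deg(2) = 2 (neighbors: 4, 6)
  deg(3) = 3 (neighbors: 1, 5, 6)
  deg(4) = 3 (neighbors: 2, 5, 6)
  deg(5) = 3 (neighbors: 3, 4, 6)
  deg(6) = 5 (neighbors: 1, 2, 3, 4, 5)

Step 2: Sum all degrees:
  2 + 2 + 3 + 3 + 3 + 5 = 18

Verification: sum of degrees = 2 * |E| = 2 * 9 = 18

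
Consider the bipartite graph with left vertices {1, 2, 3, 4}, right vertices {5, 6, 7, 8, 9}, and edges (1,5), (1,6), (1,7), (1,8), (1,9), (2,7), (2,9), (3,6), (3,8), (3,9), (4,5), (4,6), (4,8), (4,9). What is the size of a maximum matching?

Step 1: List the neighbors of each left vertex:
  1: 5, 6, 7, 8, 9
  2: 7, 9
  3: 6, 8, 9
  4: 5, 6, 8, 9

Step 2: Greedily match left vertices, then look for augmenting paths:
  Match 1 -- 5
  Match 2 -- 7
  Match 3 -- 6
  Match 4 -- 8
  No augmenting path remains.

Step 3: Verify this is maximum:
  Matching size 4 = min(|L|, |R|) = min(4, 5), which is an upper bound, so this matching is maximum.

Maximum matching: {(1,5), (2,7), (3,6), (4,8)}
Size: 4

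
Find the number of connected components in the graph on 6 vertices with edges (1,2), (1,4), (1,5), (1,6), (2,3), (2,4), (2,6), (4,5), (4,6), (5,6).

Step 1: Build adjacency list from edges:
  1: 2, 4, 5, 6
  2: 1, 3, 4, 6
  3: 2
  4: 1, 2, 5, 6
  5: 1, 4, 6
  6: 1, 2, 4, 5

Step 2: Run BFS/DFS from vertex 1:
  Visited: {1, 2, 4, 5, 6, 3}
  Reached 6 of 6 vertices

Step 3: All 6 vertices reached from vertex 1, so the graph is connected.
Number of connected components: 1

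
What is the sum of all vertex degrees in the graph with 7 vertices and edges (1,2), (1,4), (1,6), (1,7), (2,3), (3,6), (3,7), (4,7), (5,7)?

Step 1: Count edges incident to each vertex:
  deg(1) = 4 (neighbors: 2, 4, 6, 7)
  deg(2) = 2 (neighbors: 1, 3)
  deg(3) = 3 (neighbors: 2, 6, 7)
  deg(4) = 2 (neighbors: 1, 7)
  deg(5) = 1 (neighbors: 7)
  deg(6) = 2 (neighbors: 1, 3)
  deg(7) = 4 (neighbors: 1, 3, 4, 5)

Step 2: Sum all degrees:
  4 + 2 + 3 + 2 + 1 + 2 + 4 = 18

Verification: sum of degrees = 2 * |E| = 2 * 9 = 18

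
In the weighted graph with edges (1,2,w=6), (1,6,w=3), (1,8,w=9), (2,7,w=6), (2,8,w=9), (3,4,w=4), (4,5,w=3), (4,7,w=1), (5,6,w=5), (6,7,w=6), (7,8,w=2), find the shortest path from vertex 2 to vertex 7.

Step 1: Build adjacency list with weights:
  1: 2(w=6), 6(w=3), 8(w=9)
  2: 1(w=6), 7(w=6), 8(w=9)
  3: 4(w=4)
  4: 3(w=4), 5(w=3), 7(w=1)
  5: 4(w=3), 6(w=5)
  6: 1(w=3), 5(w=5), 7(w=6)
  7: 2(w=6), 4(w=1), 6(w=6), 8(w=2)
  8: 1(w=9), 2(w=9), 7(w=2)

Step 2: Apply Dijkstra's algorithm from vertex 2:
  Visit vertex 2 (distance=0)
    Update dist[1] = 6
    Update dist[7] = 6
    Update dist[8] = 9
  Visit vertex 1 (distance=6)
    Update dist[6] = 9
  Visit vertex 7 (distance=6)
    Update dist[4] = 7
    Update dist[8] = 8

Step 3: Shortest path: 2 -> 7
Total weight: 6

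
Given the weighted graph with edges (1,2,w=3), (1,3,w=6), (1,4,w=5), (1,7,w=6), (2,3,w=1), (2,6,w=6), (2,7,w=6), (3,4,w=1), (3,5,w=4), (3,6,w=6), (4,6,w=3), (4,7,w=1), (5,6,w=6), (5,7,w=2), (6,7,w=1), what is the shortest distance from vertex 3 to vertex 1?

Step 1: Build adjacency list with weights:
  1: 2(w=3), 3(w=6), 4(w=5), 7(w=6)
  2: 1(w=3), 3(w=1), 6(w=6), 7(w=6)
  3: 1(w=6), 2(w=1), 4(w=1), 5(w=4), 6(w=6)
  4: 1(w=5), 3(w=1), 6(w=3), 7(w=1)
  5: 3(w=4), 6(w=6), 7(w=2)
  6: 2(w=6), 3(w=6), 4(w=3), 5(w=6), 7(w=1)
  7: 1(w=6), 2(w=6), 4(w=1), 5(w=2), 6(w=1)

Step 2: Apply Dijkstra's algorithm from vertex 3:
  Visit vertex 3 (distance=0)
    Update dist[1] = 6
    Update dist[2] = 1
    Update dist[4] = 1
    Update dist[5] = 4
    Update dist[6] = 6
  Visit vertex 2 (distance=1)
    Update dist[1] = 4
    Update dist[7] = 7
  Visit vertex 4 (distance=1)
    Update dist[6] = 4
    Update dist[7] = 2
  Visit vertex 7 (distance=2)
    Update dist[6] = 3
  Visit vertex 6 (distance=3)
  Visit vertex 1 (distance=4)

Step 3: Shortest path: 3 -> 2 -> 1
Total weight: 1 + 3 = 4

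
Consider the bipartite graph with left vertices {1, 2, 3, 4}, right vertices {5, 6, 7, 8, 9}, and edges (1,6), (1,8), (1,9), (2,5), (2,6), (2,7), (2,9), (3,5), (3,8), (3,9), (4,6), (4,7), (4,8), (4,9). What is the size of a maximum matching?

Step 1: List the neighbors of each left vertex:
  1: 6, 8, 9
  2: 5, 6, 7, 9
  3: 5, 8, 9
  4: 6, 7, 8, 9

Step 2: Greedily match left vertices, then look for augmenting paths:
  Match 1 -- 6
  Match 2 -- 5
  Match 3 -- 8
  Match 4 -- 7
  No augmenting path remains.

Step 3: Verify this is maximum:
  Matching size 4 = min(|L|, |R|) = min(4, 5), which is an upper bound, so this matching is maximum.

Maximum matching: {(1,6), (2,5), (3,8), (4,7)}
Size: 4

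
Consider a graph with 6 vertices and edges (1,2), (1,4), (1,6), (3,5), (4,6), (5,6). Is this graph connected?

Step 1: Build adjacency list from edges:
  1: 2, 4, 6
  2: 1
  3: 5
  4: 1, 6
  5: 3, 6
  6: 1, 4, 5

Step 2: Run BFS/DFS from vertex 1:
  Visited: {1, 2, 4, 6, 5, 3}
  Reached 6 of 6 vertices

Step 3: All 6 vertices reached from vertex 1, so the graph is connected.
Answer: Yes, the graph is connected.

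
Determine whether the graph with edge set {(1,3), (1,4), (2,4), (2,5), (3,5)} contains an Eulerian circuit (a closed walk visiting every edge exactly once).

Step 1: Find the degree of each vertex:
  deg(1) = 2
  deg(2) = 2
  deg(3) = 2
  deg(4) = 2
  deg(5) = 2

Step 2: Count vertices with odd degree:
  All vertices have even degree (0 odd-degree vertices)

Step 3: Apply Euler's theorem:
  - Eulerian circuit exists iff graph is connected and all vertices have even degree
  - Eulerian path exists iff graph is connected and has 0 or 2 odd-degree vertices

Graph is connected with 0 odd-degree vertices.
Both Eulerian circuit and Eulerian path exist.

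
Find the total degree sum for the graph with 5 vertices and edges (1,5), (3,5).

Step 1: Count edges incident to each vertex:
  deg(1) = 1 (neighbors: 5)
  deg(2) = 0 (neighbors: none)
  deg(3) = 1 (neighbors: 5)
  deg(4) = 0 (neighbors: none)
  deg(5) = 2 (neighbors: 1, 3)

Step 2: Sum all degrees:
  1 + 0 + 1 + 0 + 2 = 4

Verification: sum of degrees = 2 * |E| = 2 * 2 = 4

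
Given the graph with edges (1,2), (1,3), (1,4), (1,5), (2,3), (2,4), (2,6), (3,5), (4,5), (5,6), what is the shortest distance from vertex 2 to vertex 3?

Step 1: Build adjacency list:
  1: 2, 3, 4, 5
  2: 1, 3, 4, 6
  3: 1, 2, 5
  4: 1, 2, 5
  5: 1, 3, 4, 6
  6: 2, 5

Step 2: BFS from vertex 2 to find shortest path to 3:
  vertex 1 reached at distance 1
  vertex 3 reached at distance 1

Step 3: Shortest path: 2 -> 3
Path length: 1 edge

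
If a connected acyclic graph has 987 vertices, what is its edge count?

A tree on n vertices always has exactly n - 1 edges.
For n = 987: edges = 987 - 1 = 986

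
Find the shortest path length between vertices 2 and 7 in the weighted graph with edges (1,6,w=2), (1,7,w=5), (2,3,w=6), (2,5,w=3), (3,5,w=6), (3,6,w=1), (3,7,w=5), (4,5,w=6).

Step 1: Build adjacency list with weights:
  1: 6(w=2), 7(w=5)
  2: 3(w=6), 5(w=3)
  3: 2(w=6), 5(w=6), 6(w=1), 7(w=5)
  4: 5(w=6)
  5: 2(w=3), 3(w=6), 4(w=6)
  6: 1(w=2), 3(w=1)
  7: 1(w=5), 3(w=5)

Step 2: Apply Dijkstra's algorithm from vertex 2:
  Visit vertex 2 (distance=0)
    Update dist[3] = 6
    Update dist[5] = 3
  Visit vertex 5 (distance=3)
    Update dist[4] = 9
  Visit vertex 3 (distance=6)
    Update dist[6] = 7
    Update dist[7] = 11
  Visit vertex 6 (distance=7)
    Update dist[1] = 9
  Visit vertex 1 (distance=9)
  Visit vertex 4 (distance=9)
  Visit vertex 7 (distance=11)

Step 3: Shortest path: 2 -> 3 -> 7
Total weight: 6 + 5 = 11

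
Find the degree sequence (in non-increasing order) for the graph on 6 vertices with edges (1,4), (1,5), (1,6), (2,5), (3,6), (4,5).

Step 1: Count edges incident to each vertex:
  deg(1) = 3 (neighbors: 4, 5, 6)
  deg(2) = 1 (neighbors: 5)
  deg(3) = 1 (neighbors: 6)
  deg(4) = 2 (neighbors: 1, 5)
  deg(5) = 3 (neighbors: 1, 2, 4)
  deg(6) = 2 (neighbors: 1, 3)

Step 2: Sort degrees in non-increasing order:
  Degrees: [3, 1, 1, 2, 3, 2] -> sorted: [3, 3, 2, 2, 1, 1]

Degree sequence: [3, 3, 2, 2, 1, 1]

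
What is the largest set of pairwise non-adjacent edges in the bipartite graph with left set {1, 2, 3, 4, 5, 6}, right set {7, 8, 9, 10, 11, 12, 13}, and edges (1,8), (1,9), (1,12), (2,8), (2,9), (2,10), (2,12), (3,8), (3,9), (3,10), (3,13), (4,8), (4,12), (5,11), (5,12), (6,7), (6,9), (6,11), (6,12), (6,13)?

Step 1: List the neighbors of each left vertex:
  1: 8, 9, 12
  2: 8, 9, 10, 12
  3: 8, 9, 10, 13
  4: 8, 12
  5: 11, 12
  6: 7, 9, 11, 12, 13

Step 2: Greedily match left vertices, then look for augmenting paths:
  Match 1 -- 8
  Match 2 -- 9
  Match 3 -- 10
  Match 4 -- 12
  Match 5 -- 11
  Match 6 -- 7
  No augmenting path remains.

Step 3: Verify this is maximum:
  Matching size 6 = min(|L|, |R|) = min(6, 7), which is an upper bound, so this matching is maximum.

Maximum matching: {(1,8), (2,9), (3,10), (4,12), (5,11), (6,7)}
Size: 6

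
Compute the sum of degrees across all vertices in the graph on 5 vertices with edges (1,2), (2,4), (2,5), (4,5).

Step 1: Count edges incident to each vertex:
  deg(1) = 1 (neighbors: 2)
  deg(2) = 3 (neighbors: 1, 4, 5)
  deg(3) = 0 (neighbors: none)
  deg(4) = 2 (neighbors: 2, 5)
  deg(5) = 2 (neighbors: 2, 4)

Step 2: Sum all degrees:
  1 + 3 + 0 + 2 + 2 = 8

Verification: sum of degrees = 2 * |E| = 2 * 4 = 8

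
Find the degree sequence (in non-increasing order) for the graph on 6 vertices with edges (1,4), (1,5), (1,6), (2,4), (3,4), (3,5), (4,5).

Step 1: Count edges incident to each vertex:
  deg(1) = 3 (neighbors: 4, 5, 6)
  deg(2) = 1 (neighbors: 4)
  deg(3) = 2 (neighbors: 4, 5)
  deg(4) = 4 (neighbors: 1, 2, 3, 5)
  deg(5) = 3 (neighbors: 1, 3, 4)
  deg(6) = 1 (neighbors: 1)

Step 2: Sort degrees in non-increasing order:
  Degrees: [3, 1, 2, 4, 3, 1] -> sorted: [4, 3, 3, 2, 1, 1]

Degree sequence: [4, 3, 3, 2, 1, 1]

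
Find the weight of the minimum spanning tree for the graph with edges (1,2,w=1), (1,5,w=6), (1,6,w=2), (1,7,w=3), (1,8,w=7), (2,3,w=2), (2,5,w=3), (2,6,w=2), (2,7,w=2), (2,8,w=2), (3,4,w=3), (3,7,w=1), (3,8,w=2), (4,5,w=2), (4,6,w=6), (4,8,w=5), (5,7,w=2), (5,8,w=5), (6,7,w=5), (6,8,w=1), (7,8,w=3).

Apply Kruskal's algorithm (sort edges by weight, add if no cycle):

Sorted edges by weight:
  (1,2) w=1
  (3,7) w=1
  (6,8) w=1
  (1,6) w=2
  (2,8) w=2
  (2,3) w=2
  (2,6) w=2
  (2,7) w=2
  (3,8) w=2
  (4,5) w=2
  (5,7) w=2
  (1,7) w=3
  (2,5) w=3
  (3,4) w=3
  (7,8) w=3
  (4,8) w=5
  (5,8) w=5
  (6,7) w=5
  (1,5) w=6
  (4,6) w=6
  (1,8) w=7

Add edge (1,2) w=1 -- no cycle. Running total: 1
Add edge (3,7) w=1 -- no cycle. Running total: 2
Add edge (6,8) w=1 -- no cycle. Running total: 3
Add edge (1,6) w=2 -- no cycle. Running total: 5
Skip edge (2,8) w=2 -- would create cycle
Add edge (2,3) w=2 -- no cycle. Running total: 7
Skip edge (2,6) w=2 -- would create cycle
Skip edge (2,7) w=2 -- would create cycle
Skip edge (3,8) w=2 -- would create cycle
Add edge (4,5) w=2 -- no cycle. Running total: 9
Add edge (5,7) w=2 -- no cycle. Running total: 11

MST edges: (1,2,w=1), (3,7,w=1), (6,8,w=1), (1,6,w=2), (2,3,w=2), (4,5,w=2), (5,7,w=2)
Total MST weight: 1 + 1 + 1 + 2 + 2 + 2 + 2 = 11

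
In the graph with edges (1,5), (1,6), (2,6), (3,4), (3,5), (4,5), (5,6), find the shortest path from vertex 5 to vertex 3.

Step 1: Build adjacency list:
  1: 5, 6
  2: 6
  3: 4, 5
  4: 3, 5
  5: 1, 3, 4, 6
  6: 1, 2, 5

Step 2: BFS from vertex 5 to find shortest path to 3:
  vertex 1 reached at distance 1
  vertex 3 reached at distance 1

Step 3: Shortest path: 5 -> 3
Path length: 1 edge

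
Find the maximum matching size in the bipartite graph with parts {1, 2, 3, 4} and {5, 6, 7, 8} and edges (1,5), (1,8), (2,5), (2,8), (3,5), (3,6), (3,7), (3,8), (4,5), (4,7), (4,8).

Step 1: List the neighbors of each left vertex:
  1: 5, 8
  2: 5, 8
  3: 5, 6, 7, 8
  4: 5, 7, 8

Step 2: Greedily match left vertices, then look for augmenting paths:
  Match 1 -- 5
  Match 2 -- 8
  Match 3 -- 6
  Match 4 -- 7
  No augmenting path remains.

Step 3: Verify this is maximum:
  Matching size 4 = min(|L|, |R|) = min(4, 4), which is an upper bound, so this matching is maximum.

Maximum matching: {(1,5), (2,8), (3,6), (4,7)}
Size: 4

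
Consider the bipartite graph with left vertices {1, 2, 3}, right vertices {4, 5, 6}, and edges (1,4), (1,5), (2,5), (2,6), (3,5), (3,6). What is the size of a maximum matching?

Step 1: List the neighbors of each left vertex:
  1: 4, 5
  2: 5, 6
  3: 5, 6

Step 2: Greedily match left vertices, then look for augmenting paths:
  Match 1 -- 4
  Match 2 -- 5
  Match 3 -- 6
  No augmenting path remains.

Step 3: Verify this is maximum:
  Matching size 3 = min(|L|, |R|) = min(3, 3), which is an upper bound, so this matching is maximum.

Maximum matching: {(1,4), (2,5), (3,6)}
Size: 3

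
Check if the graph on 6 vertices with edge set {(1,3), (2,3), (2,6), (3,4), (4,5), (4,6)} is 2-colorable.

Step 1: Attempt 2-coloring using BFS:
  Start at vertex 1, assign color 0
  Color vertex 3 with color 1 (neighbor of 1)
  Color vertex 2 with color 0 (neighbor of 3)
  Color vertex 4 with color 0 (neighbor of 3)
  Color vertex 6 with color 1 (neighbor of 2)
  Color vertex 5 with color 1 (neighbor of 4)

Step 2: 2-coloring succeeded. No conflicts found.
  Set A (color 0): {1, 2, 4}
  Set B (color 1): {3, 5, 6}

The graph is bipartite with partition {1, 2, 4}, {3, 5, 6}.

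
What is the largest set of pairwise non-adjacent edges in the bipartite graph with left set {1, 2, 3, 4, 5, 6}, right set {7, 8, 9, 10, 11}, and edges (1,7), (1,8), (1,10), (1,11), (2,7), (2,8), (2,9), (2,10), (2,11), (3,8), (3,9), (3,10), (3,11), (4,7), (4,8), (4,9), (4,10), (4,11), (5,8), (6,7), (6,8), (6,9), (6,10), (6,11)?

Step 1: List the neighbors of each left vertex:
  1: 7, 8, 10, 11
  2: 7, 8, 9, 10, 11
  3: 8, 9, 10, 11
  4: 7, 8, 9, 10, 11
  5: 8
  6: 7, 8, 9, 10, 11

Step 2: Greedily match left vertices, then look for augmenting paths:
  Match 1 -- 7
  Match 2 -- 8
  Match 3 -- 9
  Match 4 -- 10
  Match 6 -- 11
  No augmenting path remains.

Step 3: Verify this is maximum:
  Matching size 5 = min(|L|, |R|) = min(6, 5), which is an upper bound, so this matching is maximum.

Maximum matching: {(1,7), (2,8), (3,9), (4,10), (6,11)}
Size: 5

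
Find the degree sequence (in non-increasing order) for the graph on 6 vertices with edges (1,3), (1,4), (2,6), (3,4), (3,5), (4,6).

Step 1: Count edges incident to each vertex:
  deg(1) = 2 (neighbors: 3, 4)
  deg(2) = 1 (neighbors: 6)
  deg(3) = 3 (neighbors: 1, 4, 5)
  deg(4) = 3 (neighbors: 1, 3, 6)
  deg(5) = 1 (neighbors: 3)
  deg(6) = 2 (neighbors: 2, 4)

Step 2: Sort degrees in non-increasing order:
  Degrees: [2, 1, 3, 3, 1, 2] -> sorted: [3, 3, 2, 2, 1, 1]

Degree sequence: [3, 3, 2, 2, 1, 1]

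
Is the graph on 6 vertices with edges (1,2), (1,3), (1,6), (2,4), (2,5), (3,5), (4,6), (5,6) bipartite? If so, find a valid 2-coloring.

Step 1: Attempt 2-coloring using BFS:
  Start at vertex 1, assign color 0
  Color vertex 2 with color 1 (neighbor of 1)
  Color vertex 3 with color 1 (neighbor of 1)
  Color vertex 6 with color 1 (neighbor of 1)
  Color vertex 4 with color 0 (neighbor of 2)
  Color vertex 5 with color 0 (neighbor of 2)

Step 2: 2-coloring succeeded. No conflicts found.
  Set A (color 0): {1, 4, 5}
  Set B (color 1): {2, 3, 6}

The graph is bipartite with partition {1, 4, 5}, {2, 3, 6}.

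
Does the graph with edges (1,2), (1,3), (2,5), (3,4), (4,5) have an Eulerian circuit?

Step 1: Find the degree of each vertex:
  deg(1) = 2
  deg(2) = 2
  deg(3) = 2
  deg(4) = 2
  deg(5) = 2

Step 2: Count vertices with odd degree:
  All vertices have even degree (0 odd-degree vertices)

Step 3: Apply Euler's theorem:
  - Eulerian circuit exists iff graph is connected and all vertices have even degree
  - Eulerian path exists iff graph is connected and has 0 or 2 odd-degree vertices

Graph is connected with 0 odd-degree vertices.
Both Eulerian circuit and Eulerian path exist.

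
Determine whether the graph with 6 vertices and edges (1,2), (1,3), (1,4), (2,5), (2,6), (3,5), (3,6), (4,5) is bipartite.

Step 1: Attempt 2-coloring using BFS:
  Start at vertex 1, assign color 0
  Color vertex 2 with color 1 (neighbor of 1)
  Color vertex 3 with color 1 (neighbor of 1)
  Color vertex 4 with color 1 (neighbor of 1)
  Color vertex 5 with color 0 (neighbor of 2)
  Color vertex 6 with color 0 (neighbor of 2)

Step 2: 2-coloring succeeded. No conflicts found.
  Set A (color 0): {1, 5, 6}
  Set B (color 1): {2, 3, 4}

The graph is bipartite with partition {1, 5, 6}, {2, 3, 4}.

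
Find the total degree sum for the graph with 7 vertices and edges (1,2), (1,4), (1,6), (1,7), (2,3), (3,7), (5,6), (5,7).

Step 1: Count edges incident to each vertex:
  deg(1) = 4 (neighbors: 2, 4, 6, 7)
  deg(2) = 2 (neighbors: 1, 3)
  deg(3) = 2 (neighbors: 2, 7)
  deg(4) = 1 (neighbors: 1)
  deg(5) = 2 (neighbors: 6, 7)
  deg(6) = 2 (neighbors: 1, 5)
  deg(7) = 3 (neighbors: 1, 3, 5)

Step 2: Sum all degrees:
  4 + 2 + 2 + 1 + 2 + 2 + 3 = 16

Verification: sum of degrees = 2 * |E| = 2 * 8 = 16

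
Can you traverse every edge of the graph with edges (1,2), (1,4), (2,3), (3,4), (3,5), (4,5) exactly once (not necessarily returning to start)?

Step 1: Find the degree of each vertex:
  deg(1) = 2
  deg(2) = 2
  deg(3) = 3
  deg(4) = 3
  deg(5) = 2

Step 2: Count vertices with odd degree:
  Odd-degree vertices: 3, 4 (2 total)

Step 3: Apply Euler's theorem:
  - Eulerian circuit exists iff graph is connected and all vertices have even degree
  - Eulerian path exists iff graph is connected and has 0 or 2 odd-degree vertices

Graph is connected with exactly 2 odd-degree vertices (3, 4).
Eulerian path exists (starting and ending at the odd-degree vertices), but no Eulerian circuit.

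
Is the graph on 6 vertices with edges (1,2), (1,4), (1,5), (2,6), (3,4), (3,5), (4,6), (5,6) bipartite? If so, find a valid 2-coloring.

Step 1: Attempt 2-coloring using BFS:
  Start at vertex 1, assign color 0
  Color vertex 2 with color 1 (neighbor of 1)
  Color vertex 4 with color 1 (neighbor of 1)
  Color vertex 5 with color 1 (neighbor of 1)
  Color vertex 6 with color 0 (neighbor of 2)
  Color vertex 3 with color 0 (neighbor of 4)

Step 2: 2-coloring succeeded. No conflicts found.
  Set A (color 0): {1, 3, 6}
  Set B (color 1): {2, 4, 5}

The graph is bipartite with partition {1, 3, 6}, {2, 4, 5}.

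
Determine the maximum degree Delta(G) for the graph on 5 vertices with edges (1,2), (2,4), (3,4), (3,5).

Step 1: Count edges incident to each vertex:
  deg(1) = 1 (neighbors: 2)
  deg(2) = 2 (neighbors: 1, 4)
  deg(3) = 2 (neighbors: 4, 5)
  deg(4) = 2 (neighbors: 2, 3)
  deg(5) = 1 (neighbors: 3)

Step 2: Find maximum:
  max(1, 2, 2, 2, 1) = 2 (vertex 2)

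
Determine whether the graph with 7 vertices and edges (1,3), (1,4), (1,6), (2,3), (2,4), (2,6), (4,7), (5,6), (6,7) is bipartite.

Step 1: Attempt 2-coloring using BFS:
  Start at vertex 1, assign color 0
  Color vertex 3 with color 1 (neighbor of 1)
  Color vertex 4 with color 1 (neighbor of 1)
  Color vertex 6 with color 1 (neighbor of 1)
  Color vertex 2 with color 0 (neighbor of 3)
  Color vertex 7 with color 0 (neighbor of 4)
  Color vertex 5 with color 0 (neighbor of 6)

Step 2: 2-coloring succeeded. No conflicts found.
  Set A (color 0): {1, 2, 5, 7}
  Set B (color 1): {3, 4, 6}

The graph is bipartite with partition {1, 2, 5, 7}, {3, 4, 6}.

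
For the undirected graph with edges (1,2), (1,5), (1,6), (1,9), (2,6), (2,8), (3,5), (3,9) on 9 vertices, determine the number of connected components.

Step 1: Build adjacency list from edges:
  1: 2, 5, 6, 9
  2: 1, 6, 8
  3: 5, 9
  4: (none)
  5: 1, 3
  6: 1, 2
  7: (none)
  8: 2
  9: 1, 3

Step 2: Run BFS/DFS from vertex 1:
  Visited: {1, 2, 5, 6, 9, 8, 3}
  Reached 7 of 9 vertices

Step 3: Only 7 of 9 vertices reached. Graph is disconnected.
Connected components: {1, 2, 3, 5, 6, 8, 9}, {4}, {7}
Number of connected components: 3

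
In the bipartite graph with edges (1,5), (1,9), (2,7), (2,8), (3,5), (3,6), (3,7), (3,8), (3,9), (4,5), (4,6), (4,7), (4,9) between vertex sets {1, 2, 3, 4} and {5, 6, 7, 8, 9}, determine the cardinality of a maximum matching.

Step 1: List the neighbors of each left vertex:
  1: 5, 9
  2: 7, 8
  3: 5, 6, 7, 8, 9
  4: 5, 6, 7, 9

Step 2: Greedily match left vertices, then look for augmenting paths:
  Match 1 -- 5
  Match 2 -- 7
  Match 3 -- 6
  Match 4 -- 9
  No augmenting path remains.

Step 3: Verify this is maximum:
  Matching size 4 = min(|L|, |R|) = min(4, 5), which is an upper bound, so this matching is maximum.

Maximum matching: {(1,5), (2,7), (3,6), (4,9)}
Size: 4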